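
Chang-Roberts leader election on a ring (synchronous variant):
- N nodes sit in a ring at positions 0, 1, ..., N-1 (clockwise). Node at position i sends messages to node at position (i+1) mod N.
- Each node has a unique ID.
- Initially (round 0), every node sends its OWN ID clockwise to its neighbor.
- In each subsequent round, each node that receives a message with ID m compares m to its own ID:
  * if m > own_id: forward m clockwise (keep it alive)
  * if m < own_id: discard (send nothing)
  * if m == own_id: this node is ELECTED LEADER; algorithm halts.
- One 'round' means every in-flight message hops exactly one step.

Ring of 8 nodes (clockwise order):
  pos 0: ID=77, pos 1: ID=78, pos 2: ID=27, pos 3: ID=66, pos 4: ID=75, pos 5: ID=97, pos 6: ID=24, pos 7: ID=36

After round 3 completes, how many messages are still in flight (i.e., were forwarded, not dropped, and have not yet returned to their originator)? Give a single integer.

Round 1: pos1(id78) recv 77: drop; pos2(id27) recv 78: fwd; pos3(id66) recv 27: drop; pos4(id75) recv 66: drop; pos5(id97) recv 75: drop; pos6(id24) recv 97: fwd; pos7(id36) recv 24: drop; pos0(id77) recv 36: drop
Round 2: pos3(id66) recv 78: fwd; pos7(id36) recv 97: fwd
Round 3: pos4(id75) recv 78: fwd; pos0(id77) recv 97: fwd
After round 3: 2 messages still in flight

Answer: 2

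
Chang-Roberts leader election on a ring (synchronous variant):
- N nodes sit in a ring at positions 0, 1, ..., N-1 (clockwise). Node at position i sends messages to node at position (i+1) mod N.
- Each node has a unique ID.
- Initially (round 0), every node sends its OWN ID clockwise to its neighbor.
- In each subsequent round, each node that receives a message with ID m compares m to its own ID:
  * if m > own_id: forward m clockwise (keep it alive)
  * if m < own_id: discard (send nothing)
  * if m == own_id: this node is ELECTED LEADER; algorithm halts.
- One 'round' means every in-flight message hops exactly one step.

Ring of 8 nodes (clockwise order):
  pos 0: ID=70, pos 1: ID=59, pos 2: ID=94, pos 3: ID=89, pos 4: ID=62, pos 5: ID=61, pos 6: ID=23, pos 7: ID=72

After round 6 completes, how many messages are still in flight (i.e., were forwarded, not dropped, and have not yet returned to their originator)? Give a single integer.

Round 1: pos1(id59) recv 70: fwd; pos2(id94) recv 59: drop; pos3(id89) recv 94: fwd; pos4(id62) recv 89: fwd; pos5(id61) recv 62: fwd; pos6(id23) recv 61: fwd; pos7(id72) recv 23: drop; pos0(id70) recv 72: fwd
Round 2: pos2(id94) recv 70: drop; pos4(id62) recv 94: fwd; pos5(id61) recv 89: fwd; pos6(id23) recv 62: fwd; pos7(id72) recv 61: drop; pos1(id59) recv 72: fwd
Round 3: pos5(id61) recv 94: fwd; pos6(id23) recv 89: fwd; pos7(id72) recv 62: drop; pos2(id94) recv 72: drop
Round 4: pos6(id23) recv 94: fwd; pos7(id72) recv 89: fwd
Round 5: pos7(id72) recv 94: fwd; pos0(id70) recv 89: fwd
Round 6: pos0(id70) recv 94: fwd; pos1(id59) recv 89: fwd
After round 6: 2 messages still in flight

Answer: 2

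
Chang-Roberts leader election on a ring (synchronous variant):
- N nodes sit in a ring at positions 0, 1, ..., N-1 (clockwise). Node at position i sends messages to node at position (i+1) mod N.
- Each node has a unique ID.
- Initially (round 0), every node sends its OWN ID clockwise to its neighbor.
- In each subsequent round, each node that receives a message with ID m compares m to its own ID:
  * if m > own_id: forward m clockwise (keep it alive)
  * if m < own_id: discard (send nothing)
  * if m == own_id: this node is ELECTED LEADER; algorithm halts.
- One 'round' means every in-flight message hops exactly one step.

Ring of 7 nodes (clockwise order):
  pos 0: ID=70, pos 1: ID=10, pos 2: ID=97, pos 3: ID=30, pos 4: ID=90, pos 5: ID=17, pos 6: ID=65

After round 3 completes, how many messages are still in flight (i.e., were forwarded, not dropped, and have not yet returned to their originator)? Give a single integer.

Round 1: pos1(id10) recv 70: fwd; pos2(id97) recv 10: drop; pos3(id30) recv 97: fwd; pos4(id90) recv 30: drop; pos5(id17) recv 90: fwd; pos6(id65) recv 17: drop; pos0(id70) recv 65: drop
Round 2: pos2(id97) recv 70: drop; pos4(id90) recv 97: fwd; pos6(id65) recv 90: fwd
Round 3: pos5(id17) recv 97: fwd; pos0(id70) recv 90: fwd
After round 3: 2 messages still in flight

Answer: 2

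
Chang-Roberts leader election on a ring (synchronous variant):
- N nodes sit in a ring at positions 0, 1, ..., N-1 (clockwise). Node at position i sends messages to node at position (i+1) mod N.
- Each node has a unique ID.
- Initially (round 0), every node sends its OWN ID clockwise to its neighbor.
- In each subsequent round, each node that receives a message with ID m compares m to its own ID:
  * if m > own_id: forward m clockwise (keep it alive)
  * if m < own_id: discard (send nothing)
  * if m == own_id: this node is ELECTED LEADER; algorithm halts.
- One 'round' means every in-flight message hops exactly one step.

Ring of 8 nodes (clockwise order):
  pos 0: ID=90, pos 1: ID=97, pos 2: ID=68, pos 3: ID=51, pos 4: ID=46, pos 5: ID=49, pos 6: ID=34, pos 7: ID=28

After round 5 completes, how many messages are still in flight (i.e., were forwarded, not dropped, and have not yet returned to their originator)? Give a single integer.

Answer: 2

Derivation:
Round 1: pos1(id97) recv 90: drop; pos2(id68) recv 97: fwd; pos3(id51) recv 68: fwd; pos4(id46) recv 51: fwd; pos5(id49) recv 46: drop; pos6(id34) recv 49: fwd; pos7(id28) recv 34: fwd; pos0(id90) recv 28: drop
Round 2: pos3(id51) recv 97: fwd; pos4(id46) recv 68: fwd; pos5(id49) recv 51: fwd; pos7(id28) recv 49: fwd; pos0(id90) recv 34: drop
Round 3: pos4(id46) recv 97: fwd; pos5(id49) recv 68: fwd; pos6(id34) recv 51: fwd; pos0(id90) recv 49: drop
Round 4: pos5(id49) recv 97: fwd; pos6(id34) recv 68: fwd; pos7(id28) recv 51: fwd
Round 5: pos6(id34) recv 97: fwd; pos7(id28) recv 68: fwd; pos0(id90) recv 51: drop
After round 5: 2 messages still in flight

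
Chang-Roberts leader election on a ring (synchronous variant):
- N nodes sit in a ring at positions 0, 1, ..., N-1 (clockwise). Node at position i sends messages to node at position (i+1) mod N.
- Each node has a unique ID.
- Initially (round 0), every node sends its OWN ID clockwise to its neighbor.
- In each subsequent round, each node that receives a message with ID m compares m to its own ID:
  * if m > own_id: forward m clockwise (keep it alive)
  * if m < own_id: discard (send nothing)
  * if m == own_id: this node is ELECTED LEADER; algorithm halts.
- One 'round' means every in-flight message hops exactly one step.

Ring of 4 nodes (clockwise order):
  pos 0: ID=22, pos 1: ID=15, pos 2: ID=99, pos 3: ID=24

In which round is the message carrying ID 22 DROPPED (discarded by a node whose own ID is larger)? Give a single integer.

Answer: 2

Derivation:
Round 1: pos1(id15) recv 22: fwd; pos2(id99) recv 15: drop; pos3(id24) recv 99: fwd; pos0(id22) recv 24: fwd
Round 2: pos2(id99) recv 22: drop; pos0(id22) recv 99: fwd; pos1(id15) recv 24: fwd
Round 3: pos1(id15) recv 99: fwd; pos2(id99) recv 24: drop
Round 4: pos2(id99) recv 99: ELECTED
Message ID 22 originates at pos 0; dropped at pos 2 in round 2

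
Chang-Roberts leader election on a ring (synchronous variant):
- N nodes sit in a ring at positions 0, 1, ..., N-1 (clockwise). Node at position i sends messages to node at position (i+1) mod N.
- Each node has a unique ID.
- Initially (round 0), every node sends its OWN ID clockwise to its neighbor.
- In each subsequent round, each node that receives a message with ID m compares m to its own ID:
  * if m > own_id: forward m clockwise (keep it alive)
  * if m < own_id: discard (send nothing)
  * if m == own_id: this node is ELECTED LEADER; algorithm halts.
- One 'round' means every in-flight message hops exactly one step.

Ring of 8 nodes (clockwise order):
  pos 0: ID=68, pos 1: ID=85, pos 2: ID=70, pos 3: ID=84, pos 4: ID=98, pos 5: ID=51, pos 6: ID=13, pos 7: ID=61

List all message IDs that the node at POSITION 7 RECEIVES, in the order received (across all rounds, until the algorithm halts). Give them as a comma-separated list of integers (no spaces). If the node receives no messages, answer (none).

Round 1: pos1(id85) recv 68: drop; pos2(id70) recv 85: fwd; pos3(id84) recv 70: drop; pos4(id98) recv 84: drop; pos5(id51) recv 98: fwd; pos6(id13) recv 51: fwd; pos7(id61) recv 13: drop; pos0(id68) recv 61: drop
Round 2: pos3(id84) recv 85: fwd; pos6(id13) recv 98: fwd; pos7(id61) recv 51: drop
Round 3: pos4(id98) recv 85: drop; pos7(id61) recv 98: fwd
Round 4: pos0(id68) recv 98: fwd
Round 5: pos1(id85) recv 98: fwd
Round 6: pos2(id70) recv 98: fwd
Round 7: pos3(id84) recv 98: fwd
Round 8: pos4(id98) recv 98: ELECTED

Answer: 13,51,98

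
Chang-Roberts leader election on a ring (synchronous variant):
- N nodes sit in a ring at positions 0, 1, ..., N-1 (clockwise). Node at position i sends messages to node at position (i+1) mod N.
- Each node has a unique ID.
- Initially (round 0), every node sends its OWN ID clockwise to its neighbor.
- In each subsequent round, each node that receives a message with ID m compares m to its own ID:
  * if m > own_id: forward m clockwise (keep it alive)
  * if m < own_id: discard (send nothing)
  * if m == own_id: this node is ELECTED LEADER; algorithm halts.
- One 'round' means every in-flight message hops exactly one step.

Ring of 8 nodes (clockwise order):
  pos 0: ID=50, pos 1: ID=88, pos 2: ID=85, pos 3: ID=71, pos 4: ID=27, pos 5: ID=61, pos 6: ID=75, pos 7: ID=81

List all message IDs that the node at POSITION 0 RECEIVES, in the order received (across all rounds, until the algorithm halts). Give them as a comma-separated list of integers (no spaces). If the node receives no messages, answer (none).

Round 1: pos1(id88) recv 50: drop; pos2(id85) recv 88: fwd; pos3(id71) recv 85: fwd; pos4(id27) recv 71: fwd; pos5(id61) recv 27: drop; pos6(id75) recv 61: drop; pos7(id81) recv 75: drop; pos0(id50) recv 81: fwd
Round 2: pos3(id71) recv 88: fwd; pos4(id27) recv 85: fwd; pos5(id61) recv 71: fwd; pos1(id88) recv 81: drop
Round 3: pos4(id27) recv 88: fwd; pos5(id61) recv 85: fwd; pos6(id75) recv 71: drop
Round 4: pos5(id61) recv 88: fwd; pos6(id75) recv 85: fwd
Round 5: pos6(id75) recv 88: fwd; pos7(id81) recv 85: fwd
Round 6: pos7(id81) recv 88: fwd; pos0(id50) recv 85: fwd
Round 7: pos0(id50) recv 88: fwd; pos1(id88) recv 85: drop
Round 8: pos1(id88) recv 88: ELECTED

Answer: 81,85,88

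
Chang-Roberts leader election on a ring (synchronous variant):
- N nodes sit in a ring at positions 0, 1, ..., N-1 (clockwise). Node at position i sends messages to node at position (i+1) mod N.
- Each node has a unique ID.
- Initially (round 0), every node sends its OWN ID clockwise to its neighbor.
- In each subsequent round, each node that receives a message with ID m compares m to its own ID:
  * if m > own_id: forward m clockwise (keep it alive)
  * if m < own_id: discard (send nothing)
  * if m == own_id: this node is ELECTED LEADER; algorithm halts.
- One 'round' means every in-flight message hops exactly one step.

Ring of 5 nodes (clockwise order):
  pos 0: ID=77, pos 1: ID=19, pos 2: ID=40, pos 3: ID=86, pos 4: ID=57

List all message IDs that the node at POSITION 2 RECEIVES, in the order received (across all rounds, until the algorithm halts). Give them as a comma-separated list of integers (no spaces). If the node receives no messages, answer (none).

Answer: 19,77,86

Derivation:
Round 1: pos1(id19) recv 77: fwd; pos2(id40) recv 19: drop; pos3(id86) recv 40: drop; pos4(id57) recv 86: fwd; pos0(id77) recv 57: drop
Round 2: pos2(id40) recv 77: fwd; pos0(id77) recv 86: fwd
Round 3: pos3(id86) recv 77: drop; pos1(id19) recv 86: fwd
Round 4: pos2(id40) recv 86: fwd
Round 5: pos3(id86) recv 86: ELECTED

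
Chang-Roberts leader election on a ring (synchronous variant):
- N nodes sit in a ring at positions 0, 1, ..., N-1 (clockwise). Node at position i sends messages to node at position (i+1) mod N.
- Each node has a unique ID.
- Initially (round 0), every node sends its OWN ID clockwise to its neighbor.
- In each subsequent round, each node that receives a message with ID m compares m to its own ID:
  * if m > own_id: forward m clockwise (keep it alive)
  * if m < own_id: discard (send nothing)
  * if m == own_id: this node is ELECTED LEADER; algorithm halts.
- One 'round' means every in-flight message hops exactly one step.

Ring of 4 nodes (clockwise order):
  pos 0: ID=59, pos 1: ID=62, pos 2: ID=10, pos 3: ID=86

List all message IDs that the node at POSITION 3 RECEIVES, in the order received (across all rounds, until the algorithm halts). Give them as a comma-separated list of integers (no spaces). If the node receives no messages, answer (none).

Round 1: pos1(id62) recv 59: drop; pos2(id10) recv 62: fwd; pos3(id86) recv 10: drop; pos0(id59) recv 86: fwd
Round 2: pos3(id86) recv 62: drop; pos1(id62) recv 86: fwd
Round 3: pos2(id10) recv 86: fwd
Round 4: pos3(id86) recv 86: ELECTED

Answer: 10,62,86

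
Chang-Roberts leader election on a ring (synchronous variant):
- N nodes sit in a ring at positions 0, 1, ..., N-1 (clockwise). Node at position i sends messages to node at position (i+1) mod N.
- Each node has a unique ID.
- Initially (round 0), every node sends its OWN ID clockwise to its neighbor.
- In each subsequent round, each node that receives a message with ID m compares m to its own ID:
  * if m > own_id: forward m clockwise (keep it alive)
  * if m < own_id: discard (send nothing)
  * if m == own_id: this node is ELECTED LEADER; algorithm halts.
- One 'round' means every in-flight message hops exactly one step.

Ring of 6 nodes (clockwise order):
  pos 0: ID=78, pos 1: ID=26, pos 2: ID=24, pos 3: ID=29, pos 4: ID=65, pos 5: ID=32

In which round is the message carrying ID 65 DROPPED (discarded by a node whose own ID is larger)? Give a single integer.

Round 1: pos1(id26) recv 78: fwd; pos2(id24) recv 26: fwd; pos3(id29) recv 24: drop; pos4(id65) recv 29: drop; pos5(id32) recv 65: fwd; pos0(id78) recv 32: drop
Round 2: pos2(id24) recv 78: fwd; pos3(id29) recv 26: drop; pos0(id78) recv 65: drop
Round 3: pos3(id29) recv 78: fwd
Round 4: pos4(id65) recv 78: fwd
Round 5: pos5(id32) recv 78: fwd
Round 6: pos0(id78) recv 78: ELECTED
Message ID 65 originates at pos 4; dropped at pos 0 in round 2

Answer: 2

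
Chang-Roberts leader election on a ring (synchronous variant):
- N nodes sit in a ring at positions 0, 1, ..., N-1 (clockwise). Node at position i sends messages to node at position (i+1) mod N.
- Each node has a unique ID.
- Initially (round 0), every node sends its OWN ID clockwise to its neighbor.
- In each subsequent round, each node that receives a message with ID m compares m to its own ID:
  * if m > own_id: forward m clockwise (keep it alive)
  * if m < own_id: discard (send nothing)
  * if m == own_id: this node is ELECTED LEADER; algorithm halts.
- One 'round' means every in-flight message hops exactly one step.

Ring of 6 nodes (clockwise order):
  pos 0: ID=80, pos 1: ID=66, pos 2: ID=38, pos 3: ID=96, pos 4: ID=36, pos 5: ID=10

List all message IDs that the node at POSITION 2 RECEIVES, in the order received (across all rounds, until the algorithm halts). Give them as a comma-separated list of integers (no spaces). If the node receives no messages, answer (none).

Round 1: pos1(id66) recv 80: fwd; pos2(id38) recv 66: fwd; pos3(id96) recv 38: drop; pos4(id36) recv 96: fwd; pos5(id10) recv 36: fwd; pos0(id80) recv 10: drop
Round 2: pos2(id38) recv 80: fwd; pos3(id96) recv 66: drop; pos5(id10) recv 96: fwd; pos0(id80) recv 36: drop
Round 3: pos3(id96) recv 80: drop; pos0(id80) recv 96: fwd
Round 4: pos1(id66) recv 96: fwd
Round 5: pos2(id38) recv 96: fwd
Round 6: pos3(id96) recv 96: ELECTED

Answer: 66,80,96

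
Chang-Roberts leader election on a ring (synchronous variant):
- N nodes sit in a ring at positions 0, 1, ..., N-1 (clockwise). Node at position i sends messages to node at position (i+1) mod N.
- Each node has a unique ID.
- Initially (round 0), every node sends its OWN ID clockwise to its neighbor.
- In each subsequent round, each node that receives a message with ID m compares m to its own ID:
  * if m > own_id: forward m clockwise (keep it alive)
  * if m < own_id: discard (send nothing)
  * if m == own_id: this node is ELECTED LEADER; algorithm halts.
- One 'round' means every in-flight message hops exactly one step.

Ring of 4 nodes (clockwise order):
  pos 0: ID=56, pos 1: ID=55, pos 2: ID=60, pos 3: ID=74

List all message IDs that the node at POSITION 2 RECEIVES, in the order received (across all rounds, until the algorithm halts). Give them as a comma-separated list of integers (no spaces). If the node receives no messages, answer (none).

Round 1: pos1(id55) recv 56: fwd; pos2(id60) recv 55: drop; pos3(id74) recv 60: drop; pos0(id56) recv 74: fwd
Round 2: pos2(id60) recv 56: drop; pos1(id55) recv 74: fwd
Round 3: pos2(id60) recv 74: fwd
Round 4: pos3(id74) recv 74: ELECTED

Answer: 55,56,74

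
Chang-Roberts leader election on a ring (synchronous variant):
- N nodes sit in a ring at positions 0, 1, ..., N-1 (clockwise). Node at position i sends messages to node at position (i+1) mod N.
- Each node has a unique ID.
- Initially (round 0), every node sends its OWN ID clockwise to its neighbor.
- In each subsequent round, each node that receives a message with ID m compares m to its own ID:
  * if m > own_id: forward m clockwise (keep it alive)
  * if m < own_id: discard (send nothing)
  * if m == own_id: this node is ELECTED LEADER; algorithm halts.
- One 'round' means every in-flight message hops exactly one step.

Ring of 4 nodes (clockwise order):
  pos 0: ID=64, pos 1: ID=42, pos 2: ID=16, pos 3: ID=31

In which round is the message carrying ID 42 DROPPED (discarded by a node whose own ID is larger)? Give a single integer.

Answer: 3

Derivation:
Round 1: pos1(id42) recv 64: fwd; pos2(id16) recv 42: fwd; pos3(id31) recv 16: drop; pos0(id64) recv 31: drop
Round 2: pos2(id16) recv 64: fwd; pos3(id31) recv 42: fwd
Round 3: pos3(id31) recv 64: fwd; pos0(id64) recv 42: drop
Round 4: pos0(id64) recv 64: ELECTED
Message ID 42 originates at pos 1; dropped at pos 0 in round 3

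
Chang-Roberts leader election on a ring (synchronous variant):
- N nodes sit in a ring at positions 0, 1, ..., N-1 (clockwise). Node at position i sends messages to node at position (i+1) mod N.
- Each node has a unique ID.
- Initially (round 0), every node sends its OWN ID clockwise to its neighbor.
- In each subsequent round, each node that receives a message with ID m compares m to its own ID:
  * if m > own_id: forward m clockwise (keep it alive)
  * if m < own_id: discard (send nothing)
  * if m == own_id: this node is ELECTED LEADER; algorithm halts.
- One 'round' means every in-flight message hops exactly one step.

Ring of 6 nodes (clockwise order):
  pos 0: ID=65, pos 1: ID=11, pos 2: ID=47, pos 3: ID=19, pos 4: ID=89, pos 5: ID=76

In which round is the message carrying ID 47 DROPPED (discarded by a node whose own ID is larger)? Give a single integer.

Answer: 2

Derivation:
Round 1: pos1(id11) recv 65: fwd; pos2(id47) recv 11: drop; pos3(id19) recv 47: fwd; pos4(id89) recv 19: drop; pos5(id76) recv 89: fwd; pos0(id65) recv 76: fwd
Round 2: pos2(id47) recv 65: fwd; pos4(id89) recv 47: drop; pos0(id65) recv 89: fwd; pos1(id11) recv 76: fwd
Round 3: pos3(id19) recv 65: fwd; pos1(id11) recv 89: fwd; pos2(id47) recv 76: fwd
Round 4: pos4(id89) recv 65: drop; pos2(id47) recv 89: fwd; pos3(id19) recv 76: fwd
Round 5: pos3(id19) recv 89: fwd; pos4(id89) recv 76: drop
Round 6: pos4(id89) recv 89: ELECTED
Message ID 47 originates at pos 2; dropped at pos 4 in round 2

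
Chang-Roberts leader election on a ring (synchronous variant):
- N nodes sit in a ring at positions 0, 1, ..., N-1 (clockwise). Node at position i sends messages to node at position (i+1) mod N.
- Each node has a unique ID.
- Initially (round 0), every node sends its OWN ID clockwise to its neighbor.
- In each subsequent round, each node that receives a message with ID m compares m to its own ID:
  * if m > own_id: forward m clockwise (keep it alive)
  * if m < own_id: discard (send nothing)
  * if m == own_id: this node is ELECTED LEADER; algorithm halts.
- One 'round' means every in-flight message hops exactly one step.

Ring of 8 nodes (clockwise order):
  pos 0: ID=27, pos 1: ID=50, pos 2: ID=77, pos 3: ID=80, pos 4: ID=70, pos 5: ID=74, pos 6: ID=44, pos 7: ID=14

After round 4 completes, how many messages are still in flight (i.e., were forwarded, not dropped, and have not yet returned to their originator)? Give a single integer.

Round 1: pos1(id50) recv 27: drop; pos2(id77) recv 50: drop; pos3(id80) recv 77: drop; pos4(id70) recv 80: fwd; pos5(id74) recv 70: drop; pos6(id44) recv 74: fwd; pos7(id14) recv 44: fwd; pos0(id27) recv 14: drop
Round 2: pos5(id74) recv 80: fwd; pos7(id14) recv 74: fwd; pos0(id27) recv 44: fwd
Round 3: pos6(id44) recv 80: fwd; pos0(id27) recv 74: fwd; pos1(id50) recv 44: drop
Round 4: pos7(id14) recv 80: fwd; pos1(id50) recv 74: fwd
After round 4: 2 messages still in flight

Answer: 2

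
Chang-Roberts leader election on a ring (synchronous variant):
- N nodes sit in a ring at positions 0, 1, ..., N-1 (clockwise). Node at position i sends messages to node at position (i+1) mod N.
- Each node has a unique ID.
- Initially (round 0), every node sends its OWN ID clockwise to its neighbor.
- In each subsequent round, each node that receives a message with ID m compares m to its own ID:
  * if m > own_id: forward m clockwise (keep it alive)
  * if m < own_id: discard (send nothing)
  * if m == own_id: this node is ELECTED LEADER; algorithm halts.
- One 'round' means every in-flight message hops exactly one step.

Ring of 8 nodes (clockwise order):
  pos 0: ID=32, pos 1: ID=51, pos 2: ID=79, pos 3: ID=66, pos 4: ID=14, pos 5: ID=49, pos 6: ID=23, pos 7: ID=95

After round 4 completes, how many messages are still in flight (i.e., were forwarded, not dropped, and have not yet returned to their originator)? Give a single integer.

Round 1: pos1(id51) recv 32: drop; pos2(id79) recv 51: drop; pos3(id66) recv 79: fwd; pos4(id14) recv 66: fwd; pos5(id49) recv 14: drop; pos6(id23) recv 49: fwd; pos7(id95) recv 23: drop; pos0(id32) recv 95: fwd
Round 2: pos4(id14) recv 79: fwd; pos5(id49) recv 66: fwd; pos7(id95) recv 49: drop; pos1(id51) recv 95: fwd
Round 3: pos5(id49) recv 79: fwd; pos6(id23) recv 66: fwd; pos2(id79) recv 95: fwd
Round 4: pos6(id23) recv 79: fwd; pos7(id95) recv 66: drop; pos3(id66) recv 95: fwd
After round 4: 2 messages still in flight

Answer: 2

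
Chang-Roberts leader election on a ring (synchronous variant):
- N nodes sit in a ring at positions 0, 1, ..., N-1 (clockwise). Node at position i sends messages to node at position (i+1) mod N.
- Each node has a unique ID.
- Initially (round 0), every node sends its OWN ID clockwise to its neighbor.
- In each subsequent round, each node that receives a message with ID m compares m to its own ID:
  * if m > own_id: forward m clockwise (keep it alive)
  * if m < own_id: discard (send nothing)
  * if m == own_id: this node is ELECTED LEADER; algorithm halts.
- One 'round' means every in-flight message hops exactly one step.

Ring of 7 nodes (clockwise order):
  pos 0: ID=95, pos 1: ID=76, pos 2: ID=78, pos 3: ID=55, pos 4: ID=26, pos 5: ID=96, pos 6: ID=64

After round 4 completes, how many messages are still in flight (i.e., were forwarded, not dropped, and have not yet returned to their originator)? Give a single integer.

Answer: 2

Derivation:
Round 1: pos1(id76) recv 95: fwd; pos2(id78) recv 76: drop; pos3(id55) recv 78: fwd; pos4(id26) recv 55: fwd; pos5(id96) recv 26: drop; pos6(id64) recv 96: fwd; pos0(id95) recv 64: drop
Round 2: pos2(id78) recv 95: fwd; pos4(id26) recv 78: fwd; pos5(id96) recv 55: drop; pos0(id95) recv 96: fwd
Round 3: pos3(id55) recv 95: fwd; pos5(id96) recv 78: drop; pos1(id76) recv 96: fwd
Round 4: pos4(id26) recv 95: fwd; pos2(id78) recv 96: fwd
After round 4: 2 messages still in flight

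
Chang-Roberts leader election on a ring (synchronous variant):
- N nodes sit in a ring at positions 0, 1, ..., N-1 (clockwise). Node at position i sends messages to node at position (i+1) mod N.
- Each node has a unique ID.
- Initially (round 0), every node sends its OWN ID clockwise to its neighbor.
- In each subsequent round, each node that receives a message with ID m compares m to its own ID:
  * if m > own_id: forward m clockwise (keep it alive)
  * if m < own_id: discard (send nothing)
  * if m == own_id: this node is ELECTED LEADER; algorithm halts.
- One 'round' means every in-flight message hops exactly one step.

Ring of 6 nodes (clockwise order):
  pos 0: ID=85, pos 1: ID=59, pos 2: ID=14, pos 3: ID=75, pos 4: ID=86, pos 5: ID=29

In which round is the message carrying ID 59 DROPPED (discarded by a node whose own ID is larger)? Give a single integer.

Answer: 2

Derivation:
Round 1: pos1(id59) recv 85: fwd; pos2(id14) recv 59: fwd; pos3(id75) recv 14: drop; pos4(id86) recv 75: drop; pos5(id29) recv 86: fwd; pos0(id85) recv 29: drop
Round 2: pos2(id14) recv 85: fwd; pos3(id75) recv 59: drop; pos0(id85) recv 86: fwd
Round 3: pos3(id75) recv 85: fwd; pos1(id59) recv 86: fwd
Round 4: pos4(id86) recv 85: drop; pos2(id14) recv 86: fwd
Round 5: pos3(id75) recv 86: fwd
Round 6: pos4(id86) recv 86: ELECTED
Message ID 59 originates at pos 1; dropped at pos 3 in round 2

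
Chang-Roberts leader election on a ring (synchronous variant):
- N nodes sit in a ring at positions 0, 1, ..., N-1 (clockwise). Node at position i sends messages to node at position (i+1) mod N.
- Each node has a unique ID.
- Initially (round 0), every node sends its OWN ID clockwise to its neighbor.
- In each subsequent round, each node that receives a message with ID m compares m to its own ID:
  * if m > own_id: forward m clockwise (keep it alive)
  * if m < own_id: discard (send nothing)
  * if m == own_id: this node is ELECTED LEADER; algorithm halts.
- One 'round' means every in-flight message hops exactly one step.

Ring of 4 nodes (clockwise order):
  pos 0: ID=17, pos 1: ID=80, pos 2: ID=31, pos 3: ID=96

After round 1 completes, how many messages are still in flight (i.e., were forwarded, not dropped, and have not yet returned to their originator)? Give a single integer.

Answer: 2

Derivation:
Round 1: pos1(id80) recv 17: drop; pos2(id31) recv 80: fwd; pos3(id96) recv 31: drop; pos0(id17) recv 96: fwd
After round 1: 2 messages still in flight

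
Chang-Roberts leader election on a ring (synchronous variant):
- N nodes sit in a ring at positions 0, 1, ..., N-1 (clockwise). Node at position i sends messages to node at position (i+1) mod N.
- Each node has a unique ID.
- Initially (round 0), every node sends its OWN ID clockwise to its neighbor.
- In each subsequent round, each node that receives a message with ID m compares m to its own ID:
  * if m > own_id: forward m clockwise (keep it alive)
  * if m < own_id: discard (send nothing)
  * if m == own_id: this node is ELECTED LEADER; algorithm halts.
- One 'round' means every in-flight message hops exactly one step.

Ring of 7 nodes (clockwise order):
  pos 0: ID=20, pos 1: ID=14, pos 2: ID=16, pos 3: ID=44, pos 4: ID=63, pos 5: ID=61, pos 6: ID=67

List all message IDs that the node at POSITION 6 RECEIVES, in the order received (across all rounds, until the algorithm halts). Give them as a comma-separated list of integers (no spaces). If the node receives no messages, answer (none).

Round 1: pos1(id14) recv 20: fwd; pos2(id16) recv 14: drop; pos3(id44) recv 16: drop; pos4(id63) recv 44: drop; pos5(id61) recv 63: fwd; pos6(id67) recv 61: drop; pos0(id20) recv 67: fwd
Round 2: pos2(id16) recv 20: fwd; pos6(id67) recv 63: drop; pos1(id14) recv 67: fwd
Round 3: pos3(id44) recv 20: drop; pos2(id16) recv 67: fwd
Round 4: pos3(id44) recv 67: fwd
Round 5: pos4(id63) recv 67: fwd
Round 6: pos5(id61) recv 67: fwd
Round 7: pos6(id67) recv 67: ELECTED

Answer: 61,63,67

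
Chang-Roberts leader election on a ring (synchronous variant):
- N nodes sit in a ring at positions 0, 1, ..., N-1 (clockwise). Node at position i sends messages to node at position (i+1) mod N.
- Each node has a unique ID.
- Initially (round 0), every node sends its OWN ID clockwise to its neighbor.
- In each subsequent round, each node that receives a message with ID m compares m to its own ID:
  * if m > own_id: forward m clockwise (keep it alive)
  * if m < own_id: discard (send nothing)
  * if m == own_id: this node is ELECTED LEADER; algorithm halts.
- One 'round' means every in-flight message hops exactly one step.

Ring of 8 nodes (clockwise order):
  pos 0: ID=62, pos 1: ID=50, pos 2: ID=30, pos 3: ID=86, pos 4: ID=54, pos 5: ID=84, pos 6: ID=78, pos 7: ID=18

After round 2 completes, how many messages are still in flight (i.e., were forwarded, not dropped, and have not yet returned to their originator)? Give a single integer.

Answer: 4

Derivation:
Round 1: pos1(id50) recv 62: fwd; pos2(id30) recv 50: fwd; pos3(id86) recv 30: drop; pos4(id54) recv 86: fwd; pos5(id84) recv 54: drop; pos6(id78) recv 84: fwd; pos7(id18) recv 78: fwd; pos0(id62) recv 18: drop
Round 2: pos2(id30) recv 62: fwd; pos3(id86) recv 50: drop; pos5(id84) recv 86: fwd; pos7(id18) recv 84: fwd; pos0(id62) recv 78: fwd
After round 2: 4 messages still in flight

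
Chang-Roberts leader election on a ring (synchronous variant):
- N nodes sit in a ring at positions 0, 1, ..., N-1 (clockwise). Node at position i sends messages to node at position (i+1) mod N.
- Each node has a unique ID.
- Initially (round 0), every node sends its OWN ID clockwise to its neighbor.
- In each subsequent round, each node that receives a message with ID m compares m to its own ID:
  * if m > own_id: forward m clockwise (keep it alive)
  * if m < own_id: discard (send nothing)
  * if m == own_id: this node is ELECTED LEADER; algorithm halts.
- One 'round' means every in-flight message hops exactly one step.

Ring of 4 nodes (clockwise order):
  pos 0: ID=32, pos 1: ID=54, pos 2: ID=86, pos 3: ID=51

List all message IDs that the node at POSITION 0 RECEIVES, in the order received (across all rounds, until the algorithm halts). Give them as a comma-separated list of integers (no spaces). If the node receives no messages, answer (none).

Answer: 51,86

Derivation:
Round 1: pos1(id54) recv 32: drop; pos2(id86) recv 54: drop; pos3(id51) recv 86: fwd; pos0(id32) recv 51: fwd
Round 2: pos0(id32) recv 86: fwd; pos1(id54) recv 51: drop
Round 3: pos1(id54) recv 86: fwd
Round 4: pos2(id86) recv 86: ELECTED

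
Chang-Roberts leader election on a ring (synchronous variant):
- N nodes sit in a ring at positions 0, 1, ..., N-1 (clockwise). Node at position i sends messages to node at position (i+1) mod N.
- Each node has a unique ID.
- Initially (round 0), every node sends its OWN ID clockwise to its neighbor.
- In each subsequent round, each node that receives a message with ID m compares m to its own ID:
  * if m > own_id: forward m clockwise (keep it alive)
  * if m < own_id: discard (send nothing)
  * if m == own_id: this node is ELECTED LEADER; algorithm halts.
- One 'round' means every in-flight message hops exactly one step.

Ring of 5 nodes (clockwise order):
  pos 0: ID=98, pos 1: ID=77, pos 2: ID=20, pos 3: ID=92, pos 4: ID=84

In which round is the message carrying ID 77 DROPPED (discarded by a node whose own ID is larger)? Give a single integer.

Answer: 2

Derivation:
Round 1: pos1(id77) recv 98: fwd; pos2(id20) recv 77: fwd; pos3(id92) recv 20: drop; pos4(id84) recv 92: fwd; pos0(id98) recv 84: drop
Round 2: pos2(id20) recv 98: fwd; pos3(id92) recv 77: drop; pos0(id98) recv 92: drop
Round 3: pos3(id92) recv 98: fwd
Round 4: pos4(id84) recv 98: fwd
Round 5: pos0(id98) recv 98: ELECTED
Message ID 77 originates at pos 1; dropped at pos 3 in round 2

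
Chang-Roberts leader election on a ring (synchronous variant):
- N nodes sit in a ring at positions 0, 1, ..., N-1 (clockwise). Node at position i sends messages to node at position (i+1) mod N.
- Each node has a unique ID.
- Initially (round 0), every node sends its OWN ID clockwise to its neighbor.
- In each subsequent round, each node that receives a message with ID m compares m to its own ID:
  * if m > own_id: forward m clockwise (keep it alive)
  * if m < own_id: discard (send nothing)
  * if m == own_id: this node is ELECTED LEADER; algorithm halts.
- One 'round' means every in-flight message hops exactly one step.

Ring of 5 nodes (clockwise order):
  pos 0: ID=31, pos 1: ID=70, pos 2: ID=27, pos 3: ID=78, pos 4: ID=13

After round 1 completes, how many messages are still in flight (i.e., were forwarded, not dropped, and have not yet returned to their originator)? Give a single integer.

Round 1: pos1(id70) recv 31: drop; pos2(id27) recv 70: fwd; pos3(id78) recv 27: drop; pos4(id13) recv 78: fwd; pos0(id31) recv 13: drop
After round 1: 2 messages still in flight

Answer: 2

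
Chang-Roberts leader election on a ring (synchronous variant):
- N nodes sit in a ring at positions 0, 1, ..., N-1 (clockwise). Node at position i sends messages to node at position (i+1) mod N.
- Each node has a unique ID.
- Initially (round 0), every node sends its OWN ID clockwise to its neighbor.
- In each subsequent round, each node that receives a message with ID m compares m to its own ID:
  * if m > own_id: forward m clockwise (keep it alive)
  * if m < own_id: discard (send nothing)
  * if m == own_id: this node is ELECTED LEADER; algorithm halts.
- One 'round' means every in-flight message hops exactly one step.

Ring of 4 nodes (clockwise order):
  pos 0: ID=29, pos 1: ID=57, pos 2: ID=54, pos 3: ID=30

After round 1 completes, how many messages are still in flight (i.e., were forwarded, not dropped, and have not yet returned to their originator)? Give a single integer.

Round 1: pos1(id57) recv 29: drop; pos2(id54) recv 57: fwd; pos3(id30) recv 54: fwd; pos0(id29) recv 30: fwd
After round 1: 3 messages still in flight

Answer: 3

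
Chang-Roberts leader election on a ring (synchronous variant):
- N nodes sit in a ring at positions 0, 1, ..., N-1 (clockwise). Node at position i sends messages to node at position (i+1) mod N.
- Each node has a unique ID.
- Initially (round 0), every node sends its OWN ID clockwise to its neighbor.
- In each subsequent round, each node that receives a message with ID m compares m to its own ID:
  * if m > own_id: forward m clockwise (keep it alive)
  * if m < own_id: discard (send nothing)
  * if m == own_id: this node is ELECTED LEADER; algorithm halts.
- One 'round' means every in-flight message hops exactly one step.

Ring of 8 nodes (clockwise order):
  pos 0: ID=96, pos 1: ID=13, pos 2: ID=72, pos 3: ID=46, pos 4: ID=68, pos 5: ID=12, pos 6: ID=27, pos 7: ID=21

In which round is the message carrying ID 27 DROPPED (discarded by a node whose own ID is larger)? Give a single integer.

Round 1: pos1(id13) recv 96: fwd; pos2(id72) recv 13: drop; pos3(id46) recv 72: fwd; pos4(id68) recv 46: drop; pos5(id12) recv 68: fwd; pos6(id27) recv 12: drop; pos7(id21) recv 27: fwd; pos0(id96) recv 21: drop
Round 2: pos2(id72) recv 96: fwd; pos4(id68) recv 72: fwd; pos6(id27) recv 68: fwd; pos0(id96) recv 27: drop
Round 3: pos3(id46) recv 96: fwd; pos5(id12) recv 72: fwd; pos7(id21) recv 68: fwd
Round 4: pos4(id68) recv 96: fwd; pos6(id27) recv 72: fwd; pos0(id96) recv 68: drop
Round 5: pos5(id12) recv 96: fwd; pos7(id21) recv 72: fwd
Round 6: pos6(id27) recv 96: fwd; pos0(id96) recv 72: drop
Round 7: pos7(id21) recv 96: fwd
Round 8: pos0(id96) recv 96: ELECTED
Message ID 27 originates at pos 6; dropped at pos 0 in round 2

Answer: 2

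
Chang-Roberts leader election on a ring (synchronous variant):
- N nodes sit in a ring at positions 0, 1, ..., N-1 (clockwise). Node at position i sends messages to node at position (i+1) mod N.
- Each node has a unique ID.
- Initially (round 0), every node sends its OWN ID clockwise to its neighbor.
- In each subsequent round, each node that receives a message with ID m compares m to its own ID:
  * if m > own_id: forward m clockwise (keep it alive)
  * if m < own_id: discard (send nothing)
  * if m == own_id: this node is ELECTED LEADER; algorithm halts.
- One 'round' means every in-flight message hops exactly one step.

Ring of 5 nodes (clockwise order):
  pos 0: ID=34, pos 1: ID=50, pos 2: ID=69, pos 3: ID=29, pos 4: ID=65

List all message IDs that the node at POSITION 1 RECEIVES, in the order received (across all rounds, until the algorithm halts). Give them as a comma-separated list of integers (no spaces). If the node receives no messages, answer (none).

Round 1: pos1(id50) recv 34: drop; pos2(id69) recv 50: drop; pos3(id29) recv 69: fwd; pos4(id65) recv 29: drop; pos0(id34) recv 65: fwd
Round 2: pos4(id65) recv 69: fwd; pos1(id50) recv 65: fwd
Round 3: pos0(id34) recv 69: fwd; pos2(id69) recv 65: drop
Round 4: pos1(id50) recv 69: fwd
Round 5: pos2(id69) recv 69: ELECTED

Answer: 34,65,69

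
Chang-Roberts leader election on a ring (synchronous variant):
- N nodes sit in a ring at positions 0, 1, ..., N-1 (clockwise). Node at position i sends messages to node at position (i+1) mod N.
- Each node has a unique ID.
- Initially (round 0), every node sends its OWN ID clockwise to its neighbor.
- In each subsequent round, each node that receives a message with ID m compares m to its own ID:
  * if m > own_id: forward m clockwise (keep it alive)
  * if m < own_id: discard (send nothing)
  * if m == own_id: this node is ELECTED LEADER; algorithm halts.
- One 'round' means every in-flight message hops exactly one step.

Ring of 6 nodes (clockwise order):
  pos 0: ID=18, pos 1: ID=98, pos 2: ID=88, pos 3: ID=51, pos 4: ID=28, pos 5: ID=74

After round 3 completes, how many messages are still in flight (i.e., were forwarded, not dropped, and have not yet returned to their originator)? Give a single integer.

Answer: 2

Derivation:
Round 1: pos1(id98) recv 18: drop; pos2(id88) recv 98: fwd; pos3(id51) recv 88: fwd; pos4(id28) recv 51: fwd; pos5(id74) recv 28: drop; pos0(id18) recv 74: fwd
Round 2: pos3(id51) recv 98: fwd; pos4(id28) recv 88: fwd; pos5(id74) recv 51: drop; pos1(id98) recv 74: drop
Round 3: pos4(id28) recv 98: fwd; pos5(id74) recv 88: fwd
After round 3: 2 messages still in flight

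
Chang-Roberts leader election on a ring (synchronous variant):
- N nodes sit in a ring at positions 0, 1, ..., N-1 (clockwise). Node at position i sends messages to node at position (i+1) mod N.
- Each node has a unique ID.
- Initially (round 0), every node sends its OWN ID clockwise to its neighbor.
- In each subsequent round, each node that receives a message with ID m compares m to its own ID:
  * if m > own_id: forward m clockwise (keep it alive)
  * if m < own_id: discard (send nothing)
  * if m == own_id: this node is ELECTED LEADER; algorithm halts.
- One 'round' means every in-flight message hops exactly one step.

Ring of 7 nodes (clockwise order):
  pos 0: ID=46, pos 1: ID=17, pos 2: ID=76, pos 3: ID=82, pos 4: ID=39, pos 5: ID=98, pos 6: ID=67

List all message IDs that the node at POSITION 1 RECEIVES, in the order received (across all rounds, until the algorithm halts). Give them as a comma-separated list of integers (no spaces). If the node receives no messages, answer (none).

Answer: 46,67,98

Derivation:
Round 1: pos1(id17) recv 46: fwd; pos2(id76) recv 17: drop; pos3(id82) recv 76: drop; pos4(id39) recv 82: fwd; pos5(id98) recv 39: drop; pos6(id67) recv 98: fwd; pos0(id46) recv 67: fwd
Round 2: pos2(id76) recv 46: drop; pos5(id98) recv 82: drop; pos0(id46) recv 98: fwd; pos1(id17) recv 67: fwd
Round 3: pos1(id17) recv 98: fwd; pos2(id76) recv 67: drop
Round 4: pos2(id76) recv 98: fwd
Round 5: pos3(id82) recv 98: fwd
Round 6: pos4(id39) recv 98: fwd
Round 7: pos5(id98) recv 98: ELECTED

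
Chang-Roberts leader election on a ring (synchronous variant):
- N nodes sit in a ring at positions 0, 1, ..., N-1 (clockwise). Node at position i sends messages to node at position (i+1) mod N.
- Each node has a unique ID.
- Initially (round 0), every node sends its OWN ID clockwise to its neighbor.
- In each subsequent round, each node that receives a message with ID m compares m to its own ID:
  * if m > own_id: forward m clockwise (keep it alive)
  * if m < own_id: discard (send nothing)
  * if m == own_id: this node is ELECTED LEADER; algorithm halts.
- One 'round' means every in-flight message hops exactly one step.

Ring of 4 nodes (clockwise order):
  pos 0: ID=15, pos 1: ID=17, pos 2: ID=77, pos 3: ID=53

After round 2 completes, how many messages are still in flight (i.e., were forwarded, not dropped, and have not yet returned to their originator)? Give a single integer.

Answer: 2

Derivation:
Round 1: pos1(id17) recv 15: drop; pos2(id77) recv 17: drop; pos3(id53) recv 77: fwd; pos0(id15) recv 53: fwd
Round 2: pos0(id15) recv 77: fwd; pos1(id17) recv 53: fwd
After round 2: 2 messages still in flight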